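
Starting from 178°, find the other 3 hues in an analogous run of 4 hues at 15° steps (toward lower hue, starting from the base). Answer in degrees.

Analogous hues sit every 15° along the wheel.
178 − 15 = 163°
178 − 30 = 148°
178 − 45 = 133°

163°, 148° and 133°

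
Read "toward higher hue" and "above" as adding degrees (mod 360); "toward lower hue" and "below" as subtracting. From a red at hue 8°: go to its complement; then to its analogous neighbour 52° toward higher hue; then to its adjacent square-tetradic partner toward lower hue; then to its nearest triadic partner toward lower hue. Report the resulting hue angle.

8 + 180 = 188°   (complement)
188 + 52 = 240°   (analog 52° ↑)
240 − 90 = 150°   (square ↓)
150 − 120 = 30°   (triadic ↓)

30°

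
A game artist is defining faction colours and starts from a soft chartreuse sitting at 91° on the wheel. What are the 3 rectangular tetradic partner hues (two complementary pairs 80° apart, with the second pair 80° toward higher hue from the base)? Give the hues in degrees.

A rectangular tetradic uses two complementary pairs 80° apart: offsets 0°, 80°, 180°, 260°.
91 + 80 = 171°
91 + 180 = 271°
91 + 260 = 351°

171°, 271°, 351°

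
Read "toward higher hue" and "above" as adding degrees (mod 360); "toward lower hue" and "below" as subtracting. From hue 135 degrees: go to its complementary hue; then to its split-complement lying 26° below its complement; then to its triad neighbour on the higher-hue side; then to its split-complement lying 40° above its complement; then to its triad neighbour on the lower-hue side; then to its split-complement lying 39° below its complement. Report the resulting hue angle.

135 + 180 = 315°   (complement)
315 + 154 = 469 → 469 − 360 = 109°   (split-comp 26° ↓)
109 + 120 = 229°   (triadic ↑)
229 + 220 = 449 → 449 − 360 = 89°   (split-comp 40° ↑)
89 − 120 = -31 → -31 + 360 = 329°   (triadic ↓)
329 + 141 = 470 → 470 − 360 = 110°   (split-comp 39° ↓)

110°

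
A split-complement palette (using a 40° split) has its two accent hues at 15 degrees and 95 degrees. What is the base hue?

The accents sit 40° either side of the complement, so the complement is their short-arc midpoint on the wheel.
Short-arc midpoint of 15° and 95°: 55°.
Base is 180° from the complement: 55 − 180 = -125 → -125 + 360 = 235°

235°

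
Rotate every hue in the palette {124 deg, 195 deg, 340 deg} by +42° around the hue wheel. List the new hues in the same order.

124 + 42 = 166°
195 + 42 = 237°
340 + 42 = 382 → 382 − 360 = 22°

166°, 237°, 22°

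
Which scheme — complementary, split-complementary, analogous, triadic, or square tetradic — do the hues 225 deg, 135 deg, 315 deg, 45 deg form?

square tetradic

Sort the hues: 45°, 135°, 225°, 315°.
Successive gaps around the wheel: 90°, 90°, 90°, 90°.
Four hues every 90° form a square tetradic scheme.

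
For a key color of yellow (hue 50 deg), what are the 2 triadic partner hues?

170° and 290°

A triad places three hues 120° apart.
50 + 120 = 170°
50 + 240 = 290°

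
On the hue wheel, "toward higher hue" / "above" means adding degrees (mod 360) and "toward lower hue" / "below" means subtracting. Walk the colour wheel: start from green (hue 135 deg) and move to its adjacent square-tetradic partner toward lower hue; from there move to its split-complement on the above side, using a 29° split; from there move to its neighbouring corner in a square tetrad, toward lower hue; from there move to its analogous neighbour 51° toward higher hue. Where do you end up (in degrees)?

135 − 90 = 45°   (square ↓)
45 + 209 = 254°   (split-comp 29° ↑)
254 − 90 = 164°   (square ↓)
164 + 51 = 215°   (analog 51° ↑)

215°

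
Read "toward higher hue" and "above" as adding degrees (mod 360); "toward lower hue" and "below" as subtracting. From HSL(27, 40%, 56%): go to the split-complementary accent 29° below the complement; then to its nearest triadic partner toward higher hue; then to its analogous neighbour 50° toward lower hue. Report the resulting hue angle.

248°

+151° (split-comp 29° ↓): 27 + 151 = 178°
+120° (triadic ↑): 178 + 120 = 298°
−50° (analog 50° ↓): 298 − 50 = 248°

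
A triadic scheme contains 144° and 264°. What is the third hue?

A triad spaces three hues 120° apart.
The full set is {24°, 144°, 264°}.

24°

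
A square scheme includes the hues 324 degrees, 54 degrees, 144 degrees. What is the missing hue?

234°

A square tetradic scheme places four hues every 90°.
The full set through 54° is {54°, 144°, 234°, 324°}.
Given {54°, 144°, 324°}, the missing hue is 234°.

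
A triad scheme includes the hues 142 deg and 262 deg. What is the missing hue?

22°

A triad places three hues 120° apart.
The full set through 142° is {22°, 142°, 262°}.
Given {142°, 262°}, the missing hue is 22°.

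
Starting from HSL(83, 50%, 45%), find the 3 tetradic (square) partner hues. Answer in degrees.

83 + 90 = 173°
83 + 180 = 263°
83 + 270 = 353°

173°, 263°, 353°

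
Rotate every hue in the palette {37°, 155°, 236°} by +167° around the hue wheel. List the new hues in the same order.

204°, 322°, 43°

37 + 167 = 204°
155 + 167 = 322°
236 + 167 = 403 → 403 − 360 = 43°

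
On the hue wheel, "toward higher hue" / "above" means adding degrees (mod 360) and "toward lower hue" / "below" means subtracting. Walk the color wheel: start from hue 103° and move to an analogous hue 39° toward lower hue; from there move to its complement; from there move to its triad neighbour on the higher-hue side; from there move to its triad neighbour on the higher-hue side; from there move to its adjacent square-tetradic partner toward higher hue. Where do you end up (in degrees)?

−39° (analog 39° ↓): 103 − 39 = 64°
+180° (complement): 64 + 180 = 244°
+120° (triadic ↑): 244 + 120 = 364 → 364 − 360 = 4°
+120° (triadic ↑): 4 + 120 = 124°
+90° (square ↑): 124 + 90 = 214°

214°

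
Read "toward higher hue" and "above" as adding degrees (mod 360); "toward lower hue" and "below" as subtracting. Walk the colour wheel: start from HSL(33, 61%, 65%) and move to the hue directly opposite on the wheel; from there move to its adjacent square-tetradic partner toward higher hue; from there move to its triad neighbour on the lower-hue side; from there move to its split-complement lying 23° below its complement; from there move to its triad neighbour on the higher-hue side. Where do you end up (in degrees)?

complement +180°: 33 + 180 = 213°
square ↑ +90°: 213 + 90 = 303°
triadic ↓ −120°: 303 − 120 = 183°
split-comp 23° ↓ +157°: 183 + 157 = 340°
triadic ↑ +120°: 340 + 120 = 460 → 460 − 360 = 100°

100°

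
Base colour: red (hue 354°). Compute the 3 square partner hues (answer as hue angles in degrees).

84°, 174°, and 264°

354 + 90 = 444 → 444 − 360 = 84°
354 + 180 = 534 → 534 − 360 = 174°
354 + 270 = 624 → 624 − 360 = 264°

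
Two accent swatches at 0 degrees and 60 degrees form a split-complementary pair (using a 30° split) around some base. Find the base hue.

The accents sit 30° either side of the complement, so the complement is their short-arc midpoint on the wheel.
Short-arc midpoint of 0° and 60°: 30°.
Base is 180° from the complement: 30 − 180 = -150 → -150 + 360 = 210°

210°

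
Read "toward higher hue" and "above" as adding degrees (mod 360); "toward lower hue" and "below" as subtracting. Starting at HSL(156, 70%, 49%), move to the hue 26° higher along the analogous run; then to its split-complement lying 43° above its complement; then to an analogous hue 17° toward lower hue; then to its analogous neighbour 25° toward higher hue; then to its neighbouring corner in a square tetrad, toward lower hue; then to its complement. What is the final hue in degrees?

143°

analog 26° ↑ +26°: 156 + 26 = 182°
split-comp 43° ↑ +223°: 182 + 223 = 405 → 405 − 360 = 45°
analog 17° ↓ −17°: 45 − 17 = 28°
analog 25° ↑ +25°: 28 + 25 = 53°
square ↓ −90°: 53 − 90 = -37 → -37 + 360 = 323°
complement +180°: 323 + 180 = 503 → 503 − 360 = 143°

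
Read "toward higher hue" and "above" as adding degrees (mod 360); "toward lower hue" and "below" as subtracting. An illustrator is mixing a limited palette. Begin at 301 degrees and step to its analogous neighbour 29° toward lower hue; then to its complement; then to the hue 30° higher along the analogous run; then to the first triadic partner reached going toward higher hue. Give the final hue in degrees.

242°

301 − 29 = 272°   (analog 29° ↓)
272 + 180 = 452 → 452 − 360 = 92°   (complement)
92 + 30 = 122°   (analog 30° ↑)
122 + 120 = 242°   (triadic ↑)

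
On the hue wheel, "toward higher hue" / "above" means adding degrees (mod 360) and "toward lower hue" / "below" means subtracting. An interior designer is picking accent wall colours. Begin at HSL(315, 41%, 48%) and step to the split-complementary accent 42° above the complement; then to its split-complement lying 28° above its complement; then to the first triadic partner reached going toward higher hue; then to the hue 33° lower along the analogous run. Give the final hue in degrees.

315 + 222 = 537 → 537 − 360 = 177°   (split-comp 42° ↑)
177 + 208 = 385 → 385 − 360 = 25°   (split-comp 28° ↑)
25 + 120 = 145°   (triadic ↑)
145 − 33 = 112°   (analog 33° ↓)

112°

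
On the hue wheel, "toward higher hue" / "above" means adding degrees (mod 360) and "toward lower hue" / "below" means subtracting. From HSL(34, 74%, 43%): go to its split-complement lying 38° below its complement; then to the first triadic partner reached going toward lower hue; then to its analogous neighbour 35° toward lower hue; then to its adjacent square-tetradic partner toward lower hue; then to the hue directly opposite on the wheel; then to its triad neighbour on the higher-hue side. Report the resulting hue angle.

34 + 142 = 176°   (split-comp 38° ↓)
176 − 120 = 56°   (triadic ↓)
56 − 35 = 21°   (analog 35° ↓)
21 − 90 = -69 → -69 + 360 = 291°   (square ↓)
291 + 180 = 471 → 471 − 360 = 111°   (complement)
111 + 120 = 231°   (triadic ↑)

231°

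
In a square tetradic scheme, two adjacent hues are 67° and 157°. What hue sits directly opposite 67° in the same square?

A square tetradic scheme places four hues 90° apart; opposite corners are 180° apart.
67 + 180 = 247°

247°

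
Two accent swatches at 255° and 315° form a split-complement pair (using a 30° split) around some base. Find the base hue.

The accents sit 30° either side of the complement, so the complement is their short-arc midpoint on the wheel.
Short-arc midpoint of 255° and 315°: 285°.
Base is 180° from the complement: 285 − 180 = 105°

105°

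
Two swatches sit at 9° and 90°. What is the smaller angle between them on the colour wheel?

81°

|9 − 90| = 81.
81 ≤ 180, so the shorter arc is 81°.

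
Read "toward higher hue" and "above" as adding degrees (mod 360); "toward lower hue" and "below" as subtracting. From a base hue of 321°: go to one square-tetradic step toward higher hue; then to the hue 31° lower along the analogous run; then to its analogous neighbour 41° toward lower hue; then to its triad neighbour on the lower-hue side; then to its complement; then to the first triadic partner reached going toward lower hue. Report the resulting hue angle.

321 + 90 = 411 → 411 − 360 = 51°   (square ↑)
51 − 31 = 20°   (analog 31° ↓)
20 − 41 = -21 → -21 + 360 = 339°   (analog 41° ↓)
339 − 120 = 219°   (triadic ↓)
219 + 180 = 399 → 399 − 360 = 39°   (complement)
39 − 120 = -81 → -81 + 360 = 279°   (triadic ↓)

279°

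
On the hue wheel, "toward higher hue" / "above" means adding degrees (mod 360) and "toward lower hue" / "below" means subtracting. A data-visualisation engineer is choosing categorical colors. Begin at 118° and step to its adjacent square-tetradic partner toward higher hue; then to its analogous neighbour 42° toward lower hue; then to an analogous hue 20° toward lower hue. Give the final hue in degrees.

square ↑ +90°: 118 + 90 = 208°
analog 42° ↓ −42°: 208 − 42 = 166°
analog 20° ↓ −20°: 166 − 20 = 146°

146°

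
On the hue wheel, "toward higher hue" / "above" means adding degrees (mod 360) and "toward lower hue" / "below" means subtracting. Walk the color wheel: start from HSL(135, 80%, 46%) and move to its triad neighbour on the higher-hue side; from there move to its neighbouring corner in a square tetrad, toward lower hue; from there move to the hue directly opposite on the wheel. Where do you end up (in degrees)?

triadic ↑ +120°: 135 + 120 = 255°
square ↓ −90°: 255 − 90 = 165°
complement +180°: 165 + 180 = 345°

345°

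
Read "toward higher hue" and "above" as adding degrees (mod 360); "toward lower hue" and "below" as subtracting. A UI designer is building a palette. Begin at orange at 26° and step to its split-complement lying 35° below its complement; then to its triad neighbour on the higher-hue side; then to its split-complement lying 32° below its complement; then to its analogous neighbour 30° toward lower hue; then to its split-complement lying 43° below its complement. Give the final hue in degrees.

186°

26 + 145 = 171°   (split-comp 35° ↓)
171 + 120 = 291°   (triadic ↑)
291 + 148 = 439 → 439 − 360 = 79°   (split-comp 32° ↓)
79 − 30 = 49°   (analog 30° ↓)
49 + 137 = 186°   (split-comp 43° ↓)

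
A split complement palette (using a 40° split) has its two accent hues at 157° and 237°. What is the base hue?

The accents sit 40° either side of the complement, so the complement is their short-arc midpoint on the wheel.
Short-arc midpoint of 157° and 237°: 197°.
Base is 180° from the complement: 197 − 180 = 17°

17°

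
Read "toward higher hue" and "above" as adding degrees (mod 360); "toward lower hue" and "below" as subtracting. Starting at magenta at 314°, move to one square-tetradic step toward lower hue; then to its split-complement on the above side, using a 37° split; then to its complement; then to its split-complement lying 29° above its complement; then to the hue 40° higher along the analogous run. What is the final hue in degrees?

150°

314 − 90 = 224°   (square ↓)
224 + 217 = 441 → 441 − 360 = 81°   (split-comp 37° ↑)
81 + 180 = 261°   (complement)
261 + 209 = 470 → 470 − 360 = 110°   (split-comp 29° ↑)
110 + 40 = 150°   (analog 40° ↑)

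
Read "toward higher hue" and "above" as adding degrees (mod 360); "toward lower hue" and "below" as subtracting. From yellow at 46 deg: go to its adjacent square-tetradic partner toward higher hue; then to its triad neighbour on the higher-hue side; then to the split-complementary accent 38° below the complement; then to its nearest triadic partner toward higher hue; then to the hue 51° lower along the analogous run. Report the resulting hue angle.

107°

+90° (square ↑): 46 + 90 = 136°
+120° (triadic ↑): 136 + 120 = 256°
+142° (split-comp 38° ↓): 256 + 142 = 398 → 398 − 360 = 38°
+120° (triadic ↑): 38 + 120 = 158°
−51° (analog 51° ↓): 158 − 51 = 107°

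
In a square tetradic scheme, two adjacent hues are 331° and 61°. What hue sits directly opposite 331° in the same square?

151°

A square tetradic scheme places four hues 90° apart; opposite corners are 180° apart.
331 + 180 = 511 → 511 − 360 = 151°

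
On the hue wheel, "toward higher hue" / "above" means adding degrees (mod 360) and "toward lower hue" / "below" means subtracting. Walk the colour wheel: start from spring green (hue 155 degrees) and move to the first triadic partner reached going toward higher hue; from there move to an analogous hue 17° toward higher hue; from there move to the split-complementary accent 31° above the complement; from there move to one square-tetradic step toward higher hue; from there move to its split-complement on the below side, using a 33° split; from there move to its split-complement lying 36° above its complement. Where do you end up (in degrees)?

236°

155 + 120 = 275°   (triadic ↑)
275 + 17 = 292°   (analog 17° ↑)
292 + 211 = 503 → 503 − 360 = 143°   (split-comp 31° ↑)
143 + 90 = 233°   (square ↑)
233 + 147 = 380 → 380 − 360 = 20°   (split-comp 33° ↓)
20 + 216 = 236°   (split-comp 36° ↑)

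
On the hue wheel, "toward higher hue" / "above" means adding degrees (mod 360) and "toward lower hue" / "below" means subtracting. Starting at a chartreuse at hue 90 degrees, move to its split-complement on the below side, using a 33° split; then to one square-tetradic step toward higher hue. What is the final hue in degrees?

327°

+147° (split-comp 33° ↓): 90 + 147 = 237°
+90° (square ↑): 237 + 90 = 327°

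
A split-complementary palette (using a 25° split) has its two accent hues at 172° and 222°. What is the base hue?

17°

The accents sit 25° either side of the complement, so the complement is their short-arc midpoint on the wheel.
Short-arc midpoint of 172° and 222°: 197°.
Base is 180° from the complement: 197 − 180 = 17°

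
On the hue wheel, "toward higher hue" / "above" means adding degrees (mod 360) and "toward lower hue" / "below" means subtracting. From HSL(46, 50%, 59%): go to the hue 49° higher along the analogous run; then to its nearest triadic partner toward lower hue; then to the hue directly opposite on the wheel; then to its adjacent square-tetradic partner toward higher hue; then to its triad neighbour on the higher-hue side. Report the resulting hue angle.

5°

46 + 49 = 95°   (analog 49° ↑)
95 − 120 = -25 → -25 + 360 = 335°   (triadic ↓)
335 + 180 = 515 → 515 − 360 = 155°   (complement)
155 + 90 = 245°   (square ↑)
245 + 120 = 365 → 365 − 360 = 5°   (triadic ↑)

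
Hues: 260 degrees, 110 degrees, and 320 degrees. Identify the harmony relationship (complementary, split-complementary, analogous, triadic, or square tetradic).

split-complementary

Sort the hues: 110°, 260°, 320°.
Successive gaps around the wheel: 150°, 60°, 150°.
Two 150° gaps and one 60° gap — a base hue opposite a pair of accents 30° either side of its complement — is the split-complementary pattern.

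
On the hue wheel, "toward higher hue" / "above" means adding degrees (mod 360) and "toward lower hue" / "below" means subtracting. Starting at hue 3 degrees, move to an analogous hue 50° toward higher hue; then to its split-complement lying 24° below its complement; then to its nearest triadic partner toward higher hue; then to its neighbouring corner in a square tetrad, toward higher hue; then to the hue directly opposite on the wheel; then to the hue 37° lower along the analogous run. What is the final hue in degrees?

3 + 50 = 53°   (analog 50° ↑)
53 + 156 = 209°   (split-comp 24° ↓)
209 + 120 = 329°   (triadic ↑)
329 + 90 = 419 → 419 − 360 = 59°   (square ↑)
59 + 180 = 239°   (complement)
239 − 37 = 202°   (analog 37° ↓)

202°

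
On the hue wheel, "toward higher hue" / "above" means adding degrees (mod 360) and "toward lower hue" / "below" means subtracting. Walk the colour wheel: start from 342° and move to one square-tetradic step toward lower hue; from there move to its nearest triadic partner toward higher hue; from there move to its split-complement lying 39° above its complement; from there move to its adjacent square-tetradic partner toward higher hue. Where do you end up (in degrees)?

−90° (square ↓): 342 − 90 = 252°
+120° (triadic ↑): 252 + 120 = 372 → 372 − 360 = 12°
+219° (split-comp 39° ↑): 12 + 219 = 231°
+90° (square ↑): 231 + 90 = 321°

321°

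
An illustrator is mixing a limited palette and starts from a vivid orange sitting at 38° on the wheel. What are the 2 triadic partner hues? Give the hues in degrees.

38 + 120 = 158°
38 + 240 = 278°

158° and 278°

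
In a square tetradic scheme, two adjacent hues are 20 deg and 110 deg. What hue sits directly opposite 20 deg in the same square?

200°

A square tetradic scheme places four hues 90° apart; opposite corners are 180° apart.
20 + 180 = 200°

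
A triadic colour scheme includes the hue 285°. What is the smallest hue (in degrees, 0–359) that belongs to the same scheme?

A triad places three hues 120° apart.
The full set through 285° is {45°, 165°, 285°}.

45°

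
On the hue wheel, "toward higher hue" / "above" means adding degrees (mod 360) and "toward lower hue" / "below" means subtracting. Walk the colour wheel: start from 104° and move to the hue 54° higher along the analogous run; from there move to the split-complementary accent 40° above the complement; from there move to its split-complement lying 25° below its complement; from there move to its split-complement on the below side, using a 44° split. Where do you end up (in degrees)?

analog 54° ↑ +54°: 104 + 54 = 158°
split-comp 40° ↑ +220°: 158 + 220 = 378 → 378 − 360 = 18°
split-comp 25° ↓ +155°: 18 + 155 = 173°
split-comp 44° ↓ +136°: 173 + 136 = 309°

309°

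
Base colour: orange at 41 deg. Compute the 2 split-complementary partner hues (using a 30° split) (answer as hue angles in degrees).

Split-complementary hues sit 30° either side of the complement.
Complement of 41 deg: 41 + 180 = 221°
221 − 30 = 191°
221 + 30 = 251°

191° and 251°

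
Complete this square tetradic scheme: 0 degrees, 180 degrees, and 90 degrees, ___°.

A square tetradic scheme places four hues every 90°.
The full set through 0° is {0°, 90°, 180°, 270°}.
Given {0°, 90°, 180°}, the missing hue is 270°.

270°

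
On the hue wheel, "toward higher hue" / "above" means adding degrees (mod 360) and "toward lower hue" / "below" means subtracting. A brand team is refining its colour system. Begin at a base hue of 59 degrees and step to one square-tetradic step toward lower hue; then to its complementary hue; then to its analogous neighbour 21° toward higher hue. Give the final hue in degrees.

170°

square ↓ −90°: 59 − 90 = -31 → -31 + 360 = 329°
complement +180°: 329 + 180 = 509 → 509 − 360 = 149°
analog 21° ↑ +21°: 149 + 21 = 170°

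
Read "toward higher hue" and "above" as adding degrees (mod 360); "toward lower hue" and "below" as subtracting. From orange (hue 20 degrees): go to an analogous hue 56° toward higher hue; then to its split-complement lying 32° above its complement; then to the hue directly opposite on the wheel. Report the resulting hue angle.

analog 56° ↑ +56°: 20 + 56 = 76°
split-comp 32° ↑ +212°: 76 + 212 = 288°
complement +180°: 288 + 180 = 468 → 468 − 360 = 108°

108°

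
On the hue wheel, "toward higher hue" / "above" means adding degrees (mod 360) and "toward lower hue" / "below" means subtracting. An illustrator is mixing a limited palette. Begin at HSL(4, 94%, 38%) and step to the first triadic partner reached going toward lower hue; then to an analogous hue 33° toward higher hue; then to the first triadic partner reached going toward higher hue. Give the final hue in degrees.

37°

−120° (triadic ↓): 4 − 120 = -116 → -116 + 360 = 244°
+33° (analog 33° ↑): 244 + 33 = 277°
+120° (triadic ↑): 277 + 120 = 397 → 397 − 360 = 37°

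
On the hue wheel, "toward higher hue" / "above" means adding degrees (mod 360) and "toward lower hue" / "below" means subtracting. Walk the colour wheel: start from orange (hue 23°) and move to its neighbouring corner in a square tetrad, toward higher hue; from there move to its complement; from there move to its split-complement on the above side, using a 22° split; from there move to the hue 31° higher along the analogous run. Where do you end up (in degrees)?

23 + 90 = 113°   (square ↑)
113 + 180 = 293°   (complement)
293 + 202 = 495 → 495 − 360 = 135°   (split-comp 22° ↑)
135 + 31 = 166°   (analog 31° ↑)

166°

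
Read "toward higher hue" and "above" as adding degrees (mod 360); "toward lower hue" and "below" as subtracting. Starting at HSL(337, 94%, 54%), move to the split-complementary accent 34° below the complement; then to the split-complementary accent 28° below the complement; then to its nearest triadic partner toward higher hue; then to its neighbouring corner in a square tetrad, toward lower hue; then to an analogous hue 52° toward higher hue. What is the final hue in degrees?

357°

split-comp 34° ↓ +146°: 337 + 146 = 483 → 483 − 360 = 123°
split-comp 28° ↓ +152°: 123 + 152 = 275°
triadic ↑ +120°: 275 + 120 = 395 → 395 − 360 = 35°
square ↓ −90°: 35 − 90 = -55 → -55 + 360 = 305°
analog 52° ↑ +52°: 305 + 52 = 357°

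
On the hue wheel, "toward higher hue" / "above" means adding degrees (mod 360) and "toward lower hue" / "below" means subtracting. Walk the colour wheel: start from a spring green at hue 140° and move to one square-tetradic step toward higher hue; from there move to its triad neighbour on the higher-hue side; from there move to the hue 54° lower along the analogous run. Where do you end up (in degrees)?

296°

+90° (square ↑): 140 + 90 = 230°
+120° (triadic ↑): 230 + 120 = 350°
−54° (analog 54° ↓): 350 − 54 = 296°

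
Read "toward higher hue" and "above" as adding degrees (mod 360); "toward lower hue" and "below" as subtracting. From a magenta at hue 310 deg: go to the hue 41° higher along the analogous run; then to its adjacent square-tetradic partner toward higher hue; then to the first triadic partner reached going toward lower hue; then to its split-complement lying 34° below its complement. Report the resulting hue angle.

107°

+41° (analog 41° ↑): 310 + 41 = 351°
+90° (square ↑): 351 + 90 = 441 → 441 − 360 = 81°
−120° (triadic ↓): 81 − 120 = -39 → -39 + 360 = 321°
+146° (split-comp 34° ↓): 321 + 146 = 467 → 467 − 360 = 107°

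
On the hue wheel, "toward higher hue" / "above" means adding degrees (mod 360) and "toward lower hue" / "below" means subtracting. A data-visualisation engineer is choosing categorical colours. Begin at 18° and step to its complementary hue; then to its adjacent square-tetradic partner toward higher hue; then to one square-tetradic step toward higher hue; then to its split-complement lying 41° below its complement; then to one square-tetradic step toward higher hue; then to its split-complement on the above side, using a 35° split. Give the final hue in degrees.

102°

complement +180°: 18 + 180 = 198°
square ↑ +90°: 198 + 90 = 288°
square ↑ +90°: 288 + 90 = 378 → 378 − 360 = 18°
split-comp 41° ↓ +139°: 18 + 139 = 157°
square ↑ +90°: 157 + 90 = 247°
split-comp 35° ↑ +215°: 247 + 215 = 462 → 462 − 360 = 102°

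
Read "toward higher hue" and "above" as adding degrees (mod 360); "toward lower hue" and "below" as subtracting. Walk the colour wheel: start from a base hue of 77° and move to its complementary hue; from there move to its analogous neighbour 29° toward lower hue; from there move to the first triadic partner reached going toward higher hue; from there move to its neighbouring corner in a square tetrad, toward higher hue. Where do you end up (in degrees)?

78°

complement +180°: 77 + 180 = 257°
analog 29° ↓ −29°: 257 − 29 = 228°
triadic ↑ +120°: 228 + 120 = 348°
square ↑ +90°: 348 + 90 = 438 → 438 − 360 = 78°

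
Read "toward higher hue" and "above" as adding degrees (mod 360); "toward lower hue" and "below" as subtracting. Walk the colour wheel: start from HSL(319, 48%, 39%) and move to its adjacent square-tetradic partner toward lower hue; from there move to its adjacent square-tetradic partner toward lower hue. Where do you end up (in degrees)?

−90° (square ↓): 319 − 90 = 229°
−90° (square ↓): 229 − 90 = 139°

139°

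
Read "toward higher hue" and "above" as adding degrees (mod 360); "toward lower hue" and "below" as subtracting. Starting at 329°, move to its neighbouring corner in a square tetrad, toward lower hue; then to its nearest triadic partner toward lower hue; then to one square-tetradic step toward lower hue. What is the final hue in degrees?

29°

square ↓ −90°: 329 − 90 = 239°
triadic ↓ −120°: 239 − 120 = 119°
square ↓ −90°: 119 − 90 = 29°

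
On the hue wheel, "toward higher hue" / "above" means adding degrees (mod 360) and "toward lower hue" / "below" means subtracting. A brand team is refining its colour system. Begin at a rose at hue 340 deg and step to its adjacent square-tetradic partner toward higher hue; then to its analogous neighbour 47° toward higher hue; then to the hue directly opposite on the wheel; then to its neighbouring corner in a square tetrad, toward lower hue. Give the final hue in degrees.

340 + 90 = 430 → 430 − 360 = 70°   (square ↑)
70 + 47 = 117°   (analog 47° ↑)
117 + 180 = 297°   (complement)
297 − 90 = 207°   (square ↓)

207°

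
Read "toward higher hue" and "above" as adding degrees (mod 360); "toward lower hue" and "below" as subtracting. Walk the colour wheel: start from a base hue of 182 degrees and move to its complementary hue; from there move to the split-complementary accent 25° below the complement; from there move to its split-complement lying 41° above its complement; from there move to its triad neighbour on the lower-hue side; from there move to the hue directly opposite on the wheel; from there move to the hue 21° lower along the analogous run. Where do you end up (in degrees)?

+180° (complement): 182 + 180 = 362 → 362 − 360 = 2°
+155° (split-comp 25° ↓): 2 + 155 = 157°
+221° (split-comp 41° ↑): 157 + 221 = 378 → 378 − 360 = 18°
−120° (triadic ↓): 18 − 120 = -102 → -102 + 360 = 258°
+180° (complement): 258 + 180 = 438 → 438 − 360 = 78°
−21° (analog 21° ↓): 78 − 21 = 57°

57°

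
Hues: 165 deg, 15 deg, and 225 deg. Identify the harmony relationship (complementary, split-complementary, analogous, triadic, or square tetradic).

split-complementary

Sort the hues: 15°, 165°, 225°.
Successive gaps around the wheel: 150°, 60°, 150°.
Two 150° gaps and one 60° gap — a base hue opposite a pair of accents 30° either side of its complement — is the split-complementary pattern.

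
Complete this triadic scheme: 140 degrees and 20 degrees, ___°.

260°

A triad places three hues 120° apart.
The full set through 20° is {20°, 140°, 260°}.
Given {20°, 140°}, the missing hue is 260°.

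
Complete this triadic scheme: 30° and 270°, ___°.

A triad places three hues 120° apart.
The full set through 30° is {30°, 150°, 270°}.
Given {30°, 270°}, the missing hue is 150°.

150°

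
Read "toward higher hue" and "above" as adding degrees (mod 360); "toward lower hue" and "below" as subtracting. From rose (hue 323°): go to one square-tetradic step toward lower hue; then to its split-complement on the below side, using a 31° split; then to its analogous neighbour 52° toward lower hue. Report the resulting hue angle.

square ↓ −90°: 323 − 90 = 233°
split-comp 31° ↓ +149°: 233 + 149 = 382 → 382 − 360 = 22°
analog 52° ↓ −52°: 22 − 52 = -30 → -30 + 360 = 330°

330°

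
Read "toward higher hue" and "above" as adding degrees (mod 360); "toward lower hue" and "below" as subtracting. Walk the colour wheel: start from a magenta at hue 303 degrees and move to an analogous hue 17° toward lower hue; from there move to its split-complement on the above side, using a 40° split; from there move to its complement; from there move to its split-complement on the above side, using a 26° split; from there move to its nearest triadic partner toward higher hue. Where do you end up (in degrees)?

303 − 17 = 286°   (analog 17° ↓)
286 + 220 = 506 → 506 − 360 = 146°   (split-comp 40° ↑)
146 + 180 = 326°   (complement)
326 + 206 = 532 → 532 − 360 = 172°   (split-comp 26° ↑)
172 + 120 = 292°   (triadic ↑)

292°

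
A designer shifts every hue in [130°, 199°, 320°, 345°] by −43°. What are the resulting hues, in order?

87°, 156°, 277°, 302°

130 − 43 = 87°
199 − 43 = 156°
320 − 43 = 277°
345 − 43 = 302°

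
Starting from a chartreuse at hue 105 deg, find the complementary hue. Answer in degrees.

The complement sits 180° across the wheel.
105 + 180 = 285°

285°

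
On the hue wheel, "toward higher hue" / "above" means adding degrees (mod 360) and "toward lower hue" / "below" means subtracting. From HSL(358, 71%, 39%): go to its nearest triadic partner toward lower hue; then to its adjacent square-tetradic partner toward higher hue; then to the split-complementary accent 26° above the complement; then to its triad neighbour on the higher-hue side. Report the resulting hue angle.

triadic ↓ −120°: 358 − 120 = 238°
square ↑ +90°: 238 + 90 = 328°
split-comp 26° ↑ +206°: 328 + 206 = 534 → 534 − 360 = 174°
triadic ↑ +120°: 174 + 120 = 294°

294°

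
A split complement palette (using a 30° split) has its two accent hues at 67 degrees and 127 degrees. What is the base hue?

The accents sit 30° either side of the complement, so the complement is their short-arc midpoint on the wheel.
Short-arc midpoint of 67° and 127°: 97°.
Base is 180° from the complement: 97 − 180 = -83 → -83 + 360 = 277°

277°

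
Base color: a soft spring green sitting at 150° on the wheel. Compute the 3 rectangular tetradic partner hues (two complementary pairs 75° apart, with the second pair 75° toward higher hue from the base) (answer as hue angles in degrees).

A rectangular tetradic uses two complementary pairs 75° apart: offsets 0°, 75°, 180°, 255°.
150 + 75 = 225°
150 + 180 = 330°
150 + 255 = 405 → 405 − 360 = 45°

225°, 330°, 45°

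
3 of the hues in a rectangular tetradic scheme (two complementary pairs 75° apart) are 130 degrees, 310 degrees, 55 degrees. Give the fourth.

235°

A rectangular tetradic uses two complementary pairs 75° apart: offsets 0°, 75°, 180°, 255°.
Among {55°, 130°, 310°}, 130° and 310° are a 180° pair.
The remaining hue 55° needs its own complement: 55 + 180 = 235°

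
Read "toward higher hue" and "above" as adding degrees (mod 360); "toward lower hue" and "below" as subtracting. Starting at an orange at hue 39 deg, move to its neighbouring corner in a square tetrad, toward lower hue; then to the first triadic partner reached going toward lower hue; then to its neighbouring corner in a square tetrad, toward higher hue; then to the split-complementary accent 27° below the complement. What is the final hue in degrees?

72°

−90° (square ↓): 39 − 90 = -51 → -51 + 360 = 309°
−120° (triadic ↓): 309 − 120 = 189°
+90° (square ↑): 189 + 90 = 279°
+153° (split-comp 27° ↓): 279 + 153 = 432 → 432 − 360 = 72°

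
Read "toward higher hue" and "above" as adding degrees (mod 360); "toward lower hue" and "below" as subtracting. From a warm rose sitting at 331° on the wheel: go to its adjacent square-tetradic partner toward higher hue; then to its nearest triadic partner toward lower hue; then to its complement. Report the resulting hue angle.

square ↑ +90°: 331 + 90 = 421 → 421 − 360 = 61°
triadic ↓ −120°: 61 − 120 = -59 → -59 + 360 = 301°
complement +180°: 301 + 180 = 481 → 481 − 360 = 121°

121°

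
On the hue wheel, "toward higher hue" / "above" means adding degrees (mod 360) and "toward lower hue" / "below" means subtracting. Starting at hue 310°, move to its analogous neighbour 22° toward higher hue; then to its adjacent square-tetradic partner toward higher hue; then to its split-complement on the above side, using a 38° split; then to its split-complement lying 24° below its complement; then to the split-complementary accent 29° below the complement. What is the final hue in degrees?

227°

+22° (analog 22° ↑): 310 + 22 = 332°
+90° (square ↑): 332 + 90 = 422 → 422 − 360 = 62°
+218° (split-comp 38° ↑): 62 + 218 = 280°
+156° (split-comp 24° ↓): 280 + 156 = 436 → 436 − 360 = 76°
+151° (split-comp 29° ↓): 76 + 151 = 227°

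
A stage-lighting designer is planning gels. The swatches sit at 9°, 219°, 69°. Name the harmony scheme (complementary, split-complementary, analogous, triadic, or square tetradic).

split-complementary

Sort the hues: 9°, 69°, 219°.
Successive gaps around the wheel: 60°, 150°, 150°.
Two 150° gaps and one 60° gap — a base hue opposite a pair of accents 30° either side of its complement — is the split-complementary pattern.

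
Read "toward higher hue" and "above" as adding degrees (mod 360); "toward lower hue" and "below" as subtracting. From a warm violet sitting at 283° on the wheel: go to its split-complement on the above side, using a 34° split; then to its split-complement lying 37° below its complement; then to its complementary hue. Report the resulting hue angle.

+214° (split-comp 34° ↑): 283 + 214 = 497 → 497 − 360 = 137°
+143° (split-comp 37° ↓): 137 + 143 = 280°
+180° (complement): 280 + 180 = 460 → 460 − 360 = 100°

100°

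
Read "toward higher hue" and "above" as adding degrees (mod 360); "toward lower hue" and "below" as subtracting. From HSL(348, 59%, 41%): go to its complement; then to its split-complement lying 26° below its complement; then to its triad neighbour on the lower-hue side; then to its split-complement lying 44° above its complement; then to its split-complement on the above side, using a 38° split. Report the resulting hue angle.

+180° (complement): 348 + 180 = 528 → 528 − 360 = 168°
+154° (split-comp 26° ↓): 168 + 154 = 322°
−120° (triadic ↓): 322 − 120 = 202°
+224° (split-comp 44° ↑): 202 + 224 = 426 → 426 − 360 = 66°
+218° (split-comp 38° ↑): 66 + 218 = 284°

284°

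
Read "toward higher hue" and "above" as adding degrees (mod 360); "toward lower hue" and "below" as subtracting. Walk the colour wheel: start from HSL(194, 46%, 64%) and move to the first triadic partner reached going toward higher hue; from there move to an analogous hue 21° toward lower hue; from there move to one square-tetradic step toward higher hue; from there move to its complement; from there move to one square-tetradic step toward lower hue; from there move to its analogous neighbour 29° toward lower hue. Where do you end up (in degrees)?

+120° (triadic ↑): 194 + 120 = 314°
−21° (analog 21° ↓): 314 − 21 = 293°
+90° (square ↑): 293 + 90 = 383 → 383 − 360 = 23°
+180° (complement): 23 + 180 = 203°
−90° (square ↓): 203 − 90 = 113°
−29° (analog 29° ↓): 113 − 29 = 84°

84°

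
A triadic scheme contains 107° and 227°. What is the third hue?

347°

A triad spaces three hues 120° apart.
The full set is {107°, 227°, 347°}.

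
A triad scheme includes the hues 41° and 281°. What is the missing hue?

161°

A triad places three hues 120° apart.
The full set through 41° is {41°, 161°, 281°}.
Given {41°, 281°}, the missing hue is 161°.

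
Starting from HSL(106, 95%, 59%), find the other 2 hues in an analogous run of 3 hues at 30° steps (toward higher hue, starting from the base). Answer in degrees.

106 + 30 = 136°
106 + 60 = 166°

136° and 166°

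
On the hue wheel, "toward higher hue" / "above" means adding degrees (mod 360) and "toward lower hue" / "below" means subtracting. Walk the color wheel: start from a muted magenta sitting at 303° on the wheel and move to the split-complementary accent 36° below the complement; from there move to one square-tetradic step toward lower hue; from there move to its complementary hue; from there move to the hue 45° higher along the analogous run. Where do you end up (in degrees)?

222°

split-comp 36° ↓ +144°: 303 + 144 = 447 → 447 − 360 = 87°
square ↓ −90°: 87 − 90 = -3 → -3 + 360 = 357°
complement +180°: 357 + 180 = 537 → 537 − 360 = 177°
analog 45° ↑ +45°: 177 + 45 = 222°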